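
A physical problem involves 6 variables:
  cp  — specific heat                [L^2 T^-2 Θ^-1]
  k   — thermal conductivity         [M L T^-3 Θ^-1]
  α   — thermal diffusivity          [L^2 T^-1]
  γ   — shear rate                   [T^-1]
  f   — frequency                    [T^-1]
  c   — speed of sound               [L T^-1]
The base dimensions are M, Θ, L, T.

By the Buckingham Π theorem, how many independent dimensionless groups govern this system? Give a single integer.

Exponent matrix [M,Θ,L,T] × [cp,k,α,γ,f,c]:
  M: [ 0  1  0  0  0  0]
  Θ: [-1 -1  0  0  0  0]
  L: [ 2  1  2  0  0  1]
  T: [-2 -3 -1 -1 -1 -1]
RREF → pivots at {cp,k,α,γ} ⇒ r = 4
6 vars − rank 4 = 2 Π groups

2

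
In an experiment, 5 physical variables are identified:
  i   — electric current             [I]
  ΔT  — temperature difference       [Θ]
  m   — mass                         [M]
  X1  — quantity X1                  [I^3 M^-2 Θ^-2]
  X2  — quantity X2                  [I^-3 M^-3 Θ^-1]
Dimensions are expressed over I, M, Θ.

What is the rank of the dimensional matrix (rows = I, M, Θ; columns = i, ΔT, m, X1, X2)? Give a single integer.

3

Dimensional matrix (I×M×Θ by i×ΔT×m×X1×X2):
  I: [ 1  0  0  3 -3]
  M: [ 0  0  1 -2 -3]
  Θ: [ 0  1  0 -2 -1]
RREF → pivots at {i,ΔT,m} ⇒ r = 3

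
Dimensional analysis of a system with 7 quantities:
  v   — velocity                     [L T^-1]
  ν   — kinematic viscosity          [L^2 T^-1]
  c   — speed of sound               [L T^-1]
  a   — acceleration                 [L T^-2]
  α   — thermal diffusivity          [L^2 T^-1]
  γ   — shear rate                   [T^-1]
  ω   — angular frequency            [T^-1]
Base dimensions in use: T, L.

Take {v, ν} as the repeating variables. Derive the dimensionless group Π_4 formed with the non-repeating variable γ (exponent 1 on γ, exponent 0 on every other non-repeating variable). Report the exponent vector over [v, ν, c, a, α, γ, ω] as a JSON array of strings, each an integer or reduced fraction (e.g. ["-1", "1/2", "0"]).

["-2", "1", "0", "0", "0", "1", "0"]

Write exponents as rows T,L / cols v,ν,c,a,α,γ,ω:
  T: [-1 -1 -1 -2 -1 -1 -1]
  L: [ 1  2  1  1  2  0  0]
Echelon form has 2 nonzero rows (pivots: v,ν)
Pivot set = {v,ν}, free = {c,a,α,γ,ω}
RREF:
  r0: [   1    0    1    3    0    2    2]
  r1: [   0    1    0   -1    1   -1   -1]
Fix exponent of γ at 1, c at 0, a at 0, α at 0, ω at 0; solve each RREF row for its pivot's exponent:
  r0: exp(v) + (2)·1 = 0 ⇒ exp(v) = -2
  r1: exp(ν) + (-1)·1 = 0 ⇒ exp(ν) = 1
Π_4 = v^-2 · ν · γ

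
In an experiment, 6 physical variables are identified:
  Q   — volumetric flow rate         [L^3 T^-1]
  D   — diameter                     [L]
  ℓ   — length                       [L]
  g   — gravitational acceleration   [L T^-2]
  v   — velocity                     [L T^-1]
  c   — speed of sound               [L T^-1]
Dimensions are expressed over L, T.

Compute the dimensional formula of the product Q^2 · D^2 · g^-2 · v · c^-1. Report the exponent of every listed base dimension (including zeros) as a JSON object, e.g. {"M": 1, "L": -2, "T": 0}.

{"L": 6, "T": 2}

Exponent matrix [L,T] × [Q,D,ℓ,g,v,c]:
  L: [ 3  1  1  1  1  1]
  T: [-1  0  0 -2 -1 -1]
  [L]: (2)·3+(2)·1+(-2)·1+(1)·1+(-1)·1 = 6
  [T]: (2)·-1+(2)·0+(-2)·-2+(1)·-1+(-1)·-1 = 2
⇒ L^6 T^2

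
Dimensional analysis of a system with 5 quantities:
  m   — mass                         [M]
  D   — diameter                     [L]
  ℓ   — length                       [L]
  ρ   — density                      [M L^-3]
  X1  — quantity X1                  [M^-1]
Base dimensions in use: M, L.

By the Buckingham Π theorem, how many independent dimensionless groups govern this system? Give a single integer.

Dimensional matrix (M×L by m×D×ℓ×ρ×X1):
  M: [ 1  0  0  1 -1]
  L: [ 0  1  1 -3  0]
Echelon form has 2 nonzero rows (pivots: m,D)
5 vars − rank 2 = 3 Π groups

3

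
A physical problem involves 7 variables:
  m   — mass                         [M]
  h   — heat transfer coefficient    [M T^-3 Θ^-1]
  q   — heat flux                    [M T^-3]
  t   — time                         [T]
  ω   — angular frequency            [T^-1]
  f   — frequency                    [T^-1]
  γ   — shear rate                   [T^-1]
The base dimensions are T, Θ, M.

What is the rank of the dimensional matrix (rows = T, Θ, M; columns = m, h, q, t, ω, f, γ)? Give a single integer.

Exponent matrix [T,Θ,M] × [m,h,q,t,ω,f,γ]:
  T: [ 0 -3 -3  1 -1 -1 -1]
  Θ: [ 0 -1  0  0  0  0  0]
  M: [ 1  1  1  0  0  0  0]
Echelon form has 3 nonzero rows (pivots: m,h,q)

3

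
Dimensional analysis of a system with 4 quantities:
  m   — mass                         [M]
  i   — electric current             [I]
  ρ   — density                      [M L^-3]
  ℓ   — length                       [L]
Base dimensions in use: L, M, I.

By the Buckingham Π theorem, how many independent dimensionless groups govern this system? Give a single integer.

1

Exponent matrix [L,M,I] × [m,i,ρ,ℓ]:
  L: [ 0  0 -3  1]
  M: [ 1  0  1  0]
  I: [ 0  1  0  0]
Row reduction gives pivot columns m,i,ρ; rank = 3
Π count = n − r = 4 − 3 = 1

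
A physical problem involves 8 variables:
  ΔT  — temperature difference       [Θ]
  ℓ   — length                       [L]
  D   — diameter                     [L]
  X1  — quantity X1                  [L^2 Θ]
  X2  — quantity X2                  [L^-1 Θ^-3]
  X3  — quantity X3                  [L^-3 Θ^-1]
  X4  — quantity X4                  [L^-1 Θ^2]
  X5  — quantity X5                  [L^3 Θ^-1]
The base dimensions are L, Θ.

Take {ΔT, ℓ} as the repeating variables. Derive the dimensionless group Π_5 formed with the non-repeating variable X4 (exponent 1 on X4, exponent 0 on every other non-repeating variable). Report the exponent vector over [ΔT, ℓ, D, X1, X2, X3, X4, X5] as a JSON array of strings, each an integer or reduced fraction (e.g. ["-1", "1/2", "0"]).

["-2", "1", "0", "0", "0", "0", "1", "0"]

Dimensional matrix (L×Θ by ΔT×ℓ×D×X1×X2×X3×X4×X5):
  L: [ 0  1  1  2 -1 -3 -1  3]
  Θ: [ 1  0  0  1 -3 -1  2 -1]
Row reduction gives pivot columns ΔT,ℓ; rank = 2
Repeat: ΔT,ℓ; free: D,X1,X2,X3,X4,X5
RREF:
  r0: [   1    0    0    1   -3   -1    2   -1]
  r1: [   0    1    1    2   -1   -3   -1    3]
Fix exponent of X4 at 1, D at 0, X1 at 0, X2 at 0, X3 at 0, X5 at 0; solve each RREF row for its pivot's exponent:
  r0: exp(ΔT) + (2)·1 = 0 ⇒ exp(ΔT) = -2
  r1: exp(ℓ) + (-1)·1 = 0 ⇒ exp(ℓ) = 1
Π_5 = ΔT^-2 · ℓ · X4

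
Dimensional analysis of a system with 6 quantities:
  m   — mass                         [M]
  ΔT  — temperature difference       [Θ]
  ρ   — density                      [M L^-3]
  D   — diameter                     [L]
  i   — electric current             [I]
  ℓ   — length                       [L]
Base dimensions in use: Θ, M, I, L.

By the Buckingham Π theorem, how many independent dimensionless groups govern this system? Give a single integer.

2

Dimensional matrix (Θ×M×I×L by m×ΔT×ρ×D×i×ℓ):
  Θ: [ 0  1  0  0  0  0]
  M: [ 1  0  1  0  0  0]
  I: [ 0  0  0  0  1  0]
  L: [ 0  0 -3  1  0  1]
Echelon form has 4 nonzero rows (pivots: m,ΔT,ρ,i)
6 vars − rank 4 = 2 Π groups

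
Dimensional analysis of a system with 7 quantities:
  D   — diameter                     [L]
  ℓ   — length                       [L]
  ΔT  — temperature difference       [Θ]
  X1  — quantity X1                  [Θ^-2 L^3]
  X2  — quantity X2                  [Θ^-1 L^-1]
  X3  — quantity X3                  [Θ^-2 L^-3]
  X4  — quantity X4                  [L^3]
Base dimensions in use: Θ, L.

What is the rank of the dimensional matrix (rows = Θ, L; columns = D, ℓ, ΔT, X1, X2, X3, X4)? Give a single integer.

Dimensional matrix (Θ×L by D×ℓ×ΔT×X1×X2×X3×X4):
  Θ: [ 0  0  1 -2 -1 -2  0]
  L: [ 1  1  0  3 -1 -3  3]
Row reduction gives pivot columns D,ΔT; rank = 2

2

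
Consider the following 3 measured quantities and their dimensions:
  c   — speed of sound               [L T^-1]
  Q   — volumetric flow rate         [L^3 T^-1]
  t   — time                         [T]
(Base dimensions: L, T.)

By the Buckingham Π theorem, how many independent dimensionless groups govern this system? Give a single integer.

Write exponents as rows L,T / cols c,Q,t:
  L: [ 1  3  0]
  T: [-1 -1  1]
Echelon form has 2 nonzero rows (pivots: c,Q)
n=3, r=2 ⇒ 1 dimensionless group

1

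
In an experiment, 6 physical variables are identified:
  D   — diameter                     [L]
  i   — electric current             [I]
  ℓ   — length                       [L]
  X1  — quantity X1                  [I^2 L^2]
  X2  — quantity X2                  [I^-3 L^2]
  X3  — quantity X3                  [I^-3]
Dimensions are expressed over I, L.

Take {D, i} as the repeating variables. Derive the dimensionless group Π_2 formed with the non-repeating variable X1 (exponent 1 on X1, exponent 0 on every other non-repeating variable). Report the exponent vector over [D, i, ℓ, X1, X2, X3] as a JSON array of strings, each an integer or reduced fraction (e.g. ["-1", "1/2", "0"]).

["-2", "-2", "0", "1", "0", "0"]

Dimensional matrix (I×L by D×i×ℓ×X1×X2×X3):
  I: [ 0  1  0  2 -3 -3]
  L: [ 1  0  1  2  2  0]
RREF → pivots at {D,i} ⇒ r = 2
Pivot set = {D,i}, free = {ℓ,X1,X2,X3}
RREF:
  r0: [   1    0    1    2    2    0]
  r1: [   0    1    0    2   -3   -3]
Fix exponent of X1 at 1, ℓ at 0, X2 at 0, X3 at 0; solve each RREF row for its pivot's exponent:
  r0: exp(D) + (2)·1 = 0 ⇒ exp(D) = -2
  r1: exp(i) + (2)·1 = 0 ⇒ exp(i) = -2
Π_2 = D^-2 · i^-2 · X1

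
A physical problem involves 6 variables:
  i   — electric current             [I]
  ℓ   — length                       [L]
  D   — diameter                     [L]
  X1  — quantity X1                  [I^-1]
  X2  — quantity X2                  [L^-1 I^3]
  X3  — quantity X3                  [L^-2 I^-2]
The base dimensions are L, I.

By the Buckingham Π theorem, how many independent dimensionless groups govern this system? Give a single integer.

Exponent matrix [L,I] × [i,ℓ,D,X1,X2,X3]:
  L: [ 0  1  1  0 -1 -2]
  I: [ 1  0  0 -1  3 -2]
Echelon form has 2 nonzero rows (pivots: i,ℓ)
n=6, r=2 ⇒ 4 dimensionless groups

4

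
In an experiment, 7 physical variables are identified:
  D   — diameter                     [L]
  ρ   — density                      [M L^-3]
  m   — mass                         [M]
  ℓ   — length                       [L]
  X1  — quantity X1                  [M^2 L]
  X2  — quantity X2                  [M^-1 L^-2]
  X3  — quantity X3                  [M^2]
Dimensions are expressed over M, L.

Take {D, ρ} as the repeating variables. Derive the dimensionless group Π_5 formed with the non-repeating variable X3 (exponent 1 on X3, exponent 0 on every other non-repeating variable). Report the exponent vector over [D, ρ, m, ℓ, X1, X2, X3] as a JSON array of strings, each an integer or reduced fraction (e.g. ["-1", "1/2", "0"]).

Write exponents as rows M,L / cols D,ρ,m,ℓ,X1,X2,X3:
  M: [ 0  1  1  0  2 -1  2]
  L: [ 1 -3  0  1  1 -2  0]
Echelon form has 2 nonzero rows (pivots: D,ρ)
Pivot set = {D,ρ}, free = {m,ℓ,X1,X2,X3}
RREF:
  r0: [   1    0    3    1    7   -5    6]
  r1: [   0    1    1    0    2   -1    2]
Fix exponent of X3 at 1, m at 0, ℓ at 0, X1 at 0, X2 at 0; solve each RREF row for its pivot's exponent:
  r0: exp(D) + (6)·1 = 0 ⇒ exp(D) = -6
  r1: exp(ρ) + (2)·1 = 0 ⇒ exp(ρ) = -2
Π_5 = D^-6 · ρ^-2 · X3

["-6", "-2", "0", "0", "0", "0", "1"]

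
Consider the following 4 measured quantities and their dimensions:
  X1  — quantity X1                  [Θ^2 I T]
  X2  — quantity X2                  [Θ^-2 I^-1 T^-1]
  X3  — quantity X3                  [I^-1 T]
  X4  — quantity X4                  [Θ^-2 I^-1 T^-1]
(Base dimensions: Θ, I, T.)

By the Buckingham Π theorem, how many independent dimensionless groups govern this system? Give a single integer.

2

Dimensional matrix (Θ×I×T by X1×X2×X3×X4):
  Θ: [ 2 -2  0 -2]
  I: [ 1 -1 -1 -1]
  T: [ 1 -1  1 -1]
Echelon form has 2 nonzero rows (pivots: X1,X3)
4 vars − rank 2 = 2 Π groups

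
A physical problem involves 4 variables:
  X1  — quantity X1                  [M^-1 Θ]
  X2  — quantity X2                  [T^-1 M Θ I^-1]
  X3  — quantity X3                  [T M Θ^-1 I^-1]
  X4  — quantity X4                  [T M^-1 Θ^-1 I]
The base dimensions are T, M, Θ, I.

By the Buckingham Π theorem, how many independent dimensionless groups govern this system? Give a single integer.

Write exponents as rows T,M,Θ,I / cols X1,X2,X3,X4:
  T: [ 0 -1  1  1]
  M: [-1  1  1 -1]
  Θ: [ 1  1 -1 -1]
  I: [ 0 -1 -1  1]
RREF → pivots at {X1,X2,X3} ⇒ r = 3
Π count = n − r = 4 − 3 = 1

1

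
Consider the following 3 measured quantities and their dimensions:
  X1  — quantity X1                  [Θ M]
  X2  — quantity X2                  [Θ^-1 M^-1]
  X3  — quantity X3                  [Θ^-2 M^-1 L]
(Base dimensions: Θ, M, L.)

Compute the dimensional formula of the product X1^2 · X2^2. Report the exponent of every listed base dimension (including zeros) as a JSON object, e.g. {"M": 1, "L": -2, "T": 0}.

Exponent matrix [Θ,M,L] × [X1,X2,X3]:
  Θ: [ 1 -1 -2]
  M: [ 1 -1 -1]
  L: [ 0  0  1]
  [Θ]: (2)·1+(2)·-1 = 0
  [M]: (2)·1+(2)·-1 = 0
  [L]: (2)·0+(2)·0 = 0
⇒ 1 (dimensionless)

{"Θ": 0, "M": 0, "L": 0}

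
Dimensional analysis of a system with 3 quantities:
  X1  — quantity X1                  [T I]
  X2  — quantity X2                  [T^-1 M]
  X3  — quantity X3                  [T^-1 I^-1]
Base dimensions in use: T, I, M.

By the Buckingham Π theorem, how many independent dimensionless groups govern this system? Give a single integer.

Write exponents as rows T,I,M / cols X1,X2,X3:
  T: [ 1 -1 -1]
  I: [ 1  0 -1]
  M: [ 0  1  0]
Echelon form has 2 nonzero rows (pivots: X1,X2)
Π count = n − r = 3 − 2 = 1

1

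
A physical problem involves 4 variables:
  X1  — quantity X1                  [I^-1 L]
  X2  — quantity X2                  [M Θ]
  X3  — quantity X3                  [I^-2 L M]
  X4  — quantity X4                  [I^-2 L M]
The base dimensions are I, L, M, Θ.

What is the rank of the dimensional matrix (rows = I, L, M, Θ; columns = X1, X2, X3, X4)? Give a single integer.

Exponent matrix [I,L,M,Θ] × [X1,X2,X3,X4]:
  I: [-1  0 -2 -2]
  L: [ 1  0  1  1]
  M: [ 0  1  1  1]
  Θ: [ 0  1  0  0]
RREF → pivots at {X1,X2,X3} ⇒ r = 3

3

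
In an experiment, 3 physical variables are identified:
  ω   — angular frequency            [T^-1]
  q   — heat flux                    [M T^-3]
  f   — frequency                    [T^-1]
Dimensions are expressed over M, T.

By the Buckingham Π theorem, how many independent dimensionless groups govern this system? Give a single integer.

Write exponents as rows M,T / cols ω,q,f:
  M: [ 0  1  0]
  T: [-1 -3 -1]
RREF → pivots at {ω,q} ⇒ r = 2
n=3, r=2 ⇒ 1 dimensionless group

1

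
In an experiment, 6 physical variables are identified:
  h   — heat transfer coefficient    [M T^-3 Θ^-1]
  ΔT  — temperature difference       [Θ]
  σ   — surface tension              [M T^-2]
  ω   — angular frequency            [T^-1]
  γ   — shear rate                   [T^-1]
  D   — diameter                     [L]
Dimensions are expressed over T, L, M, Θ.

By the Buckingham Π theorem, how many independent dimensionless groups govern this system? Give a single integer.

2

Dimensional matrix (T×L×M×Θ by h×ΔT×σ×ω×γ×D):
  T: [-3  0 -2 -1 -1  0]
  L: [ 0  0  0  0  0  1]
  M: [ 1  0  1  0  0  0]
  Θ: [-1  1  0  0  0  0]
Row reduction gives pivot columns h,ΔT,σ,D; rank = 4
n=6, r=4 ⇒ 2 dimensionless groups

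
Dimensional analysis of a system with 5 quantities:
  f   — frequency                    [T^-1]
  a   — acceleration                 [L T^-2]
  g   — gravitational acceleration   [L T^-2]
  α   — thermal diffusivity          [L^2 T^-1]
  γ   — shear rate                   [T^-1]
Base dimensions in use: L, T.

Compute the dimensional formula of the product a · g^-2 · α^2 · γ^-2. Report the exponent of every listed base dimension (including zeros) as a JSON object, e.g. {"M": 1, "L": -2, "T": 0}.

Dimensional matrix (L×T by f×a×g×α×γ):
  L: [ 0  1  1  2  0]
  T: [-1 -2 -2 -1 -1]
  [L]: (1)·1+(-2)·1+(2)·2+(-2)·0 = 3
  [T]: (1)·-2+(-2)·-2+(2)·-1+(-2)·-1 = 2
⇒ L^3 T^2

{"L": 3, "T": 2}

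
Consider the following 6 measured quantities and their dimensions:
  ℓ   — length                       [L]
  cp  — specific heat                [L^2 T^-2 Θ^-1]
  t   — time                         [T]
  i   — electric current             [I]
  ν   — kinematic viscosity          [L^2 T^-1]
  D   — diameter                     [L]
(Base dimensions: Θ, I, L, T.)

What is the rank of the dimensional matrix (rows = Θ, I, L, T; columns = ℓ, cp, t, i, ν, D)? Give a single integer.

Dimensional matrix (Θ×I×L×T by ℓ×cp×t×i×ν×D):
  Θ: [ 0 -1  0  0  0  0]
  I: [ 0  0  0  1  0  0]
  L: [ 1  2  0  0  2  1]
  T: [ 0 -2  1  0 -1  0]
RREF → pivots at {ℓ,cp,t,i} ⇒ r = 4

4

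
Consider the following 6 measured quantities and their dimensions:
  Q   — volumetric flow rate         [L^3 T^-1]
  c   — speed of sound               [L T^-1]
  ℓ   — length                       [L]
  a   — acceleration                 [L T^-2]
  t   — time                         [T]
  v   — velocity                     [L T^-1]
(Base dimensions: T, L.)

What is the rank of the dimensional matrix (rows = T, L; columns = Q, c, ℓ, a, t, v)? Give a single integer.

Exponent matrix [T,L] × [Q,c,ℓ,a,t,v]:
  T: [-1 -1  0 -2  1 -1]
  L: [ 3  1  1  1  0  1]
RREF → pivots at {Q,c} ⇒ r = 2

2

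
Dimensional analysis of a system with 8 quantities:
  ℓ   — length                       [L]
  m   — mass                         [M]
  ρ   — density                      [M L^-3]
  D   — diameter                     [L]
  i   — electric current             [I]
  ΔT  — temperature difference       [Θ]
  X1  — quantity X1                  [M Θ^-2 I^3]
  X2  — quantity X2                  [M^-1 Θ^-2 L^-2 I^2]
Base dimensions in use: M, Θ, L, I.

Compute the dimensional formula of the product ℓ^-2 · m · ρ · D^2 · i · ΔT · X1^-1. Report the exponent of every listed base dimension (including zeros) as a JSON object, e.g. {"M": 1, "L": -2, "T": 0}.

{"M": 1, "Θ": 3, "L": -3, "I": -2}

Write exponents as rows M,Θ,L,I / cols ℓ,m,ρ,D,i,ΔT,X1,X2:
  M: [ 0  1  1  0  0  0  1 -1]
  Θ: [ 0  0  0  0  0  1 -2 -2]
  L: [ 1  0 -3  1  0  0  0 -2]
  I: [ 0  0  0  0  1  0  3  2]
  [M]: (-2)·0+(1)·1+(1)·1+(2)·0+(1)·0+(1)·0+(-1)·1 = 1
  [Θ]: (-2)·0+(1)·0+(1)·0+(2)·0+(1)·0+(1)·1+(-1)·-2 = 3
  [L]: (-2)·1+(1)·0+(1)·-3+(2)·1+(1)·0+(1)·0+(-1)·0 = -3
  [I]: (-2)·0+(1)·0+(1)·0+(2)·0+(1)·1+(1)·0+(-1)·3 = -2
⇒ M Θ^3 L^-3 I^-2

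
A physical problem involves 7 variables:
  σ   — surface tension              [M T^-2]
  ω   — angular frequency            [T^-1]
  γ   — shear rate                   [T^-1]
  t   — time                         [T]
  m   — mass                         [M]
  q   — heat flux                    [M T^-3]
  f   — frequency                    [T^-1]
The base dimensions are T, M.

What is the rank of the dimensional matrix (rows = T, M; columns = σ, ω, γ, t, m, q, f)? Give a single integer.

Exponent matrix [T,M] × [σ,ω,γ,t,m,q,f]:
  T: [-2 -1 -1  1  0 -3 -1]
  M: [ 1  0  0  0  1  1  0]
Echelon form has 2 nonzero rows (pivots: σ,ω)

2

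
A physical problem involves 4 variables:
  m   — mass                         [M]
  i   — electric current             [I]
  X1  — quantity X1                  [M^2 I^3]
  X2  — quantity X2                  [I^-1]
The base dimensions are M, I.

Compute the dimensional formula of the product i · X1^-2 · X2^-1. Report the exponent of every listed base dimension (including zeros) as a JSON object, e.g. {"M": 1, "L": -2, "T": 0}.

Dimensional matrix (M×I by m×i×X1×X2):
  M: [ 1  0  2  0]
  I: [ 0  1  3 -1]
  [M]: (1)·0+(-2)·2+(-1)·0 = -4
  [I]: (1)·1+(-2)·3+(-1)·-1 = -4
⇒ M^-4 I^-4

{"M": -4, "I": -4}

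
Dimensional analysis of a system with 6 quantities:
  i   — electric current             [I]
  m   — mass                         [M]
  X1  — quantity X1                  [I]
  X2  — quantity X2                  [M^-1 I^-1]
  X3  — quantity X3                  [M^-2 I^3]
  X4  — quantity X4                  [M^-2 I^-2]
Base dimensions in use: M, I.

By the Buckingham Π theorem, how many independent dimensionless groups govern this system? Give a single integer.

4

Dimensional matrix (M×I by i×m×X1×X2×X3×X4):
  M: [ 0  1  0 -1 -2 -2]
  I: [ 1  0  1 -1  3 -2]
Row reduction gives pivot columns i,m; rank = 2
Π count = n − r = 6 − 2 = 4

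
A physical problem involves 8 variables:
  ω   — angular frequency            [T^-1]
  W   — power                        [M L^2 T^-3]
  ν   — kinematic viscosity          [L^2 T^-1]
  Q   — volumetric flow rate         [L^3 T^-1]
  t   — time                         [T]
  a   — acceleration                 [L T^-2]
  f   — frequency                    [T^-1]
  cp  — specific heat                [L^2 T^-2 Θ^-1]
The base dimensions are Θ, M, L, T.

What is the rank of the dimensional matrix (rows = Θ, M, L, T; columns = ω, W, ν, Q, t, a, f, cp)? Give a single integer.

4

Write exponents as rows Θ,M,L,T / cols ω,W,ν,Q,t,a,f,cp:
  Θ: [ 0  0  0  0  0  0  0 -1]
  M: [ 0  1  0  0  0  0  0  0]
  L: [ 0  2  2  3  0  1  0  2]
  T: [-1 -3 -1 -1  1 -2 -1 -2]
RREF → pivots at {ω,W,ν,cp} ⇒ r = 4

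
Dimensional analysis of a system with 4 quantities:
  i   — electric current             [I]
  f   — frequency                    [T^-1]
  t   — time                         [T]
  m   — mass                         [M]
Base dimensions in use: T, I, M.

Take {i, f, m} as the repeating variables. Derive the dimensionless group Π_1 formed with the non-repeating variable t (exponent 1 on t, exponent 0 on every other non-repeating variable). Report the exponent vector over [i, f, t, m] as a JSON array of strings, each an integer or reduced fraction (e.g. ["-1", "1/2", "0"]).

Write exponents as rows T,I,M / cols i,f,t,m:
  T: [ 0 -1  1  0]
  I: [ 1  0  0  0]
  M: [ 0  0  0  1]
Row reduction gives pivot columns i,f,m; rank = 3
Pivot set = {i,f,m}, free = {t}
RREF:
  r0: [   1    0    0    0]
  r1: [   0    1   -1    0]
  r2: [   0    0    0    1]
Fix exponent of t at 1; solve each RREF row for its pivot's exponent:
  r0: exp(i) + (0)·1 = 0 ⇒ exp(i) = 0
  r1: exp(f) + (-1)·1 = 0 ⇒ exp(f) = 1
  r2: exp(m) + (0)·1 = 0 ⇒ exp(m) = 0
Π_1 = f · t

["0", "1", "1", "0"]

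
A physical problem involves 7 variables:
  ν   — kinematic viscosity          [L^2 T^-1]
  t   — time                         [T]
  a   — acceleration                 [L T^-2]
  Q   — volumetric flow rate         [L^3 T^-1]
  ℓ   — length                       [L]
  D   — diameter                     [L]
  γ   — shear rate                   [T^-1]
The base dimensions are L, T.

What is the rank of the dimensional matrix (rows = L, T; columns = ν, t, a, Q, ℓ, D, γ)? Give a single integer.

Write exponents as rows L,T / cols ν,t,a,Q,ℓ,D,γ:
  L: [ 2  0  1  3  1  1  0]
  T: [-1  1 -2 -1  0  0 -1]
RREF → pivots at {ν,t} ⇒ r = 2

2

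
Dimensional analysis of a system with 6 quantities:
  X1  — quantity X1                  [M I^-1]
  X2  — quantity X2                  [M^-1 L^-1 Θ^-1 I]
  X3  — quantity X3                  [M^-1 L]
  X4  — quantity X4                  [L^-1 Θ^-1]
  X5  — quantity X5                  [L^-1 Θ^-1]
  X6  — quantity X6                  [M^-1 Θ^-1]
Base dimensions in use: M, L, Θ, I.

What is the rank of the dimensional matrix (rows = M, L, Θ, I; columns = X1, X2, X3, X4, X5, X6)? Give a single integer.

3

Exponent matrix [M,L,Θ,I] × [X1,X2,X3,X4,X5,X6]:
  M: [ 1 -1 -1  0  0 -1]
  L: [ 0 -1  1 -1 -1  0]
  Θ: [ 0 -1  0 -1 -1 -1]
  I: [-1  1  0  0  0  0]
Row reduction gives pivot columns X1,X2,X3; rank = 3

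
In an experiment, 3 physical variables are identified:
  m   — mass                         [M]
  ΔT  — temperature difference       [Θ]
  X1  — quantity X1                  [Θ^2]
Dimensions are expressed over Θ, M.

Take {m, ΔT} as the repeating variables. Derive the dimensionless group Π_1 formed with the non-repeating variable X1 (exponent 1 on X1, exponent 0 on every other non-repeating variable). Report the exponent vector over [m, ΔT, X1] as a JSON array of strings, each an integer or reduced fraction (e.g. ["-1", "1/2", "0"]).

Exponent matrix [Θ,M] × [m,ΔT,X1]:
  Θ: [ 0  1  2]
  M: [ 1  0  0]
Echelon form has 2 nonzero rows (pivots: m,ΔT)
Pivot set = {m,ΔT}, free = {X1}
RREF:
  r0: [   1    0    0]
  r1: [   0    1    2]
Fix exponent of X1 at 1; solve each RREF row for its pivot's exponent:
  r0: exp(m) + (0)·1 = 0 ⇒ exp(m) = 0
  r1: exp(ΔT) + (2)·1 = 0 ⇒ exp(ΔT) = -2
Π_1 = ΔT^-2 · X1

["0", "-2", "1"]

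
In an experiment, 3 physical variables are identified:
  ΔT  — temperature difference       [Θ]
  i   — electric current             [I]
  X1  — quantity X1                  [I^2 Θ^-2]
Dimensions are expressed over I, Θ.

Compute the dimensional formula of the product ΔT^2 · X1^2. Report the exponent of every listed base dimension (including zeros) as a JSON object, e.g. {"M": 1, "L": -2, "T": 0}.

{"I": 4, "Θ": -2}

Exponent matrix [I,Θ] × [ΔT,i,X1]:
  I: [ 0  1  2]
  Θ: [ 1  0 -2]
  [I]: (2)·0+(2)·2 = 4
  [Θ]: (2)·1+(2)·-2 = -2
⇒ I^4 Θ^-2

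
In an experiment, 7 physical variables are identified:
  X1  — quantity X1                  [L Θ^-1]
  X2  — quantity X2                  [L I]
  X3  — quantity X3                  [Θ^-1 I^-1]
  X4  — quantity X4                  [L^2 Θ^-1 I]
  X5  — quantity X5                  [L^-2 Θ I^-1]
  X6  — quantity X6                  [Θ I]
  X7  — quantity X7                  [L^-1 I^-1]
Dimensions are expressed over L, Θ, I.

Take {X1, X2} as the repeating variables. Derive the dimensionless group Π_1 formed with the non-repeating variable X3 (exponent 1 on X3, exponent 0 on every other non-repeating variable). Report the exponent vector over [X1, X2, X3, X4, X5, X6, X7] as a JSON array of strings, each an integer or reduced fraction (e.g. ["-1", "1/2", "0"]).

["-1", "1", "1", "0", "0", "0", "0"]

Exponent matrix [L,Θ,I] × [X1,X2,X3,X4,X5,X6,X7]:
  L: [ 1  1  0  2 -2  0 -1]
  Θ: [-1  0 -1 -1  1  1  0]
  I: [ 0  1 -1  1 -1  1 -1]
Echelon form has 2 nonzero rows (pivots: X1,X2)
Pivot set = {X1,X2}, free = {X3,X4,X5,X6,X7}
RREF:
  r0: [   1    0    1    1   -1   -1    0]
  r1: [   0    1   -1    1   -1    1   -1]
  r2: [   0    0    0    0    0    0    0]
Fix exponent of X3 at 1, X4 at 0, X5 at 0, X6 at 0, X7 at 0; solve each RREF row for its pivot's exponent:
  r0: exp(X1) + (1)·1 = 0 ⇒ exp(X1) = -1
  r1: exp(X2) + (-1)·1 = 0 ⇒ exp(X2) = 1
Π_1 = X1^-1 · X2 · X3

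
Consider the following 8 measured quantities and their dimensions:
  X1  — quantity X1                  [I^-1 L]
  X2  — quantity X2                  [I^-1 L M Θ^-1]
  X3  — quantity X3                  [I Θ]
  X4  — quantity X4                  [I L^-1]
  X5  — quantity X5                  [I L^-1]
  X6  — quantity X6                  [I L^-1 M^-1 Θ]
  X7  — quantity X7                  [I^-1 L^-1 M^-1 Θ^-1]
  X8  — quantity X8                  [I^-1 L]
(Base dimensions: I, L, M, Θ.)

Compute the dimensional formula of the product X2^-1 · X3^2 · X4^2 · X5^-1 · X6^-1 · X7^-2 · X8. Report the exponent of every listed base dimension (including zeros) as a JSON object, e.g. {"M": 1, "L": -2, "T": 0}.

{"I": 4, "L": 2, "M": 2, "Θ": 4}

Write exponents as rows I,L,M,Θ / cols X1,X2,X3,X4,X5,X6,X7,X8:
  I: [-1 -1  1  1  1  1 -1 -1]
  L: [ 1  1  0 -1 -1 -1 -1  1]
  M: [ 0  1  0  0  0 -1 -1  0]
  Θ: [ 0 -1  1  0  0  1 -1  0]
  [I]: (-1)·-1+(2)·1+(2)·1+(-1)·1+(-1)·1+(-2)·-1+(1)·-1 = 4
  [L]: (-1)·1+(2)·0+(2)·-1+(-1)·-1+(-1)·-1+(-2)·-1+(1)·1 = 2
  [M]: (-1)·1+(2)·0+(2)·0+(-1)·0+(-1)·-1+(-2)·-1+(1)·0 = 2
  [Θ]: (-1)·-1+(2)·1+(2)·0+(-1)·0+(-1)·1+(-2)·-1+(1)·0 = 4
⇒ I^4 L^2 M^2 Θ^4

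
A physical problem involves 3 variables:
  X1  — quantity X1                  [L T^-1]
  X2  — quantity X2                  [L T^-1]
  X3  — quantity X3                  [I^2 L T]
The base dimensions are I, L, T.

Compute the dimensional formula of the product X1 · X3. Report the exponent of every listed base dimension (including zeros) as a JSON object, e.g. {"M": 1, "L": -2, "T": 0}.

Write exponents as rows I,L,T / cols X1,X2,X3:
  I: [ 0  0  2]
  L: [ 1  1  1]
  T: [-1 -1  1]
  [I]: (1)·0+(1)·2 = 2
  [L]: (1)·1+(1)·1 = 2
  [T]: (1)·-1+(1)·1 = 0
⇒ I^2 L^2

{"I": 2, "L": 2, "T": 0}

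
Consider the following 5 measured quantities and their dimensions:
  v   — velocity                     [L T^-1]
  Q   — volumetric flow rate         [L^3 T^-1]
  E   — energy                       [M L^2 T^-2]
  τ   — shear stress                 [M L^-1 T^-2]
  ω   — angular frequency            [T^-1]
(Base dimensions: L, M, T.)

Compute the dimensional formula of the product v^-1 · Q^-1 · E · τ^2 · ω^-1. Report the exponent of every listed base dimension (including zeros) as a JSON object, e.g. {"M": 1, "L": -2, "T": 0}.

Write exponents as rows L,M,T / cols v,Q,E,τ,ω:
  L: [ 1  3  2 -1  0]
  M: [ 0  0  1  1  0]
  T: [-1 -1 -2 -2 -1]
  [L]: (-1)·1+(-1)·3+(1)·2+(2)·-1+(-1)·0 = -4
  [M]: (-1)·0+(-1)·0+(1)·1+(2)·1+(-1)·0 = 3
  [T]: (-1)·-1+(-1)·-1+(1)·-2+(2)·-2+(-1)·-1 = -3
⇒ L^-4 M^3 T^-3

{"L": -4, "M": 3, "T": -3}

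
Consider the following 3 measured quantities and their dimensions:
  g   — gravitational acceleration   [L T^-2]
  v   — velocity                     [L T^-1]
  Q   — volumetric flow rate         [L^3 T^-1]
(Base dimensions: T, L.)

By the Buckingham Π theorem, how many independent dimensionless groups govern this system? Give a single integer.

Dimensional matrix (T×L by g×v×Q):
  T: [-2 -1 -1]
  L: [ 1  1  3]
Echelon form has 2 nonzero rows (pivots: g,v)
3 vars − rank 2 = 1 Π group

1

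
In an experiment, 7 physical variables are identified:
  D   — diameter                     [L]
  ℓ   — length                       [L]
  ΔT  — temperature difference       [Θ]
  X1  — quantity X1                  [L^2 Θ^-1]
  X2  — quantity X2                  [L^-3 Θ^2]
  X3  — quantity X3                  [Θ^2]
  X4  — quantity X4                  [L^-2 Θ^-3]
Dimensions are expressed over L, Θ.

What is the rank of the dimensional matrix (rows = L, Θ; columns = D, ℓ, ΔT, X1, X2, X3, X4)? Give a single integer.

Dimensional matrix (L×Θ by D×ℓ×ΔT×X1×X2×X3×X4):
  L: [ 1  1  0  2 -3  0 -2]
  Θ: [ 0  0  1 -1  2  2 -3]
Row reduction gives pivot columns D,ΔT; rank = 2

2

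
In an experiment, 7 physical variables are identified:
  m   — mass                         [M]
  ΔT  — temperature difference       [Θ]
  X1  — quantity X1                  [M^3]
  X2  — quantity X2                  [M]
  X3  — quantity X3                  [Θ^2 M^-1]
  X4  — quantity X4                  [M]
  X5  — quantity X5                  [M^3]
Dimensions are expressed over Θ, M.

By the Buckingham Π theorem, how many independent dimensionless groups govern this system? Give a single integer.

5

Write exponents as rows Θ,M / cols m,ΔT,X1,X2,X3,X4,X5:
  Θ: [ 0  1  0  0  2  0  0]
  M: [ 1  0  3  1 -1  1  3]
Row reduction gives pivot columns m,ΔT; rank = 2
7 vars − rank 2 = 5 Π groups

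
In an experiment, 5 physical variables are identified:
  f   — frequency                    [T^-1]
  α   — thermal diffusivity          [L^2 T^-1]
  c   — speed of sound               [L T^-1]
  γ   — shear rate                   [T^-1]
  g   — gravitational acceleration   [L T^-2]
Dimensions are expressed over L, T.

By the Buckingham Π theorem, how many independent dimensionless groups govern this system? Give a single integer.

Dimensional matrix (L×T by f×α×c×γ×g):
  L: [ 0  2  1  0  1]
  T: [-1 -1 -1 -1 -2]
Echelon form has 2 nonzero rows (pivots: f,α)
n=5, r=2 ⇒ 3 dimensionless groups

3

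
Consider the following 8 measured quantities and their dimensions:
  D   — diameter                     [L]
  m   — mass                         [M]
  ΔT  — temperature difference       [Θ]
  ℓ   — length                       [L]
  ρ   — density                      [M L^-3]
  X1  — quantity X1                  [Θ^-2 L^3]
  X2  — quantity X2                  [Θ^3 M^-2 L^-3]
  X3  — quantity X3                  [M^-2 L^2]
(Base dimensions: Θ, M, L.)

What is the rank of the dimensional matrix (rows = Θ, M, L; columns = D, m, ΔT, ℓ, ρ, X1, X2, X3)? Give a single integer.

Exponent matrix [Θ,M,L] × [D,m,ΔT,ℓ,ρ,X1,X2,X3]:
  Θ: [ 0  0  1  0  0 -2  3  0]
  M: [ 0  1  0  0  1  0 -2 -2]
  L: [ 1  0  0  1 -3  3 -3  2]
Echelon form has 3 nonzero rows (pivots: D,m,ΔT)

3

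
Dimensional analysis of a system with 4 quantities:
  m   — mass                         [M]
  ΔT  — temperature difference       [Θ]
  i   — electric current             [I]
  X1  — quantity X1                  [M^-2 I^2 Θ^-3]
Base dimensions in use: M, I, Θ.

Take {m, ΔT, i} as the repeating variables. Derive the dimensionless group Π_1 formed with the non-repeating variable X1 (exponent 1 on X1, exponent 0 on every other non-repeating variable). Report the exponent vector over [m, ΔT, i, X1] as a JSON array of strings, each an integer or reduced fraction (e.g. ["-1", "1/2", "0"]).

Write exponents as rows M,I,Θ / cols m,ΔT,i,X1:
  M: [ 1  0  0 -2]
  I: [ 0  0  1  2]
  Θ: [ 0  1  0 -3]
Row reduction gives pivot columns m,ΔT,i; rank = 3
Repeat: m,ΔT,i; free: X1
RREF:
  r0: [   1    0    0   -2]
  r1: [   0    1    0   -3]
  r2: [   0    0    1    2]
Fix exponent of X1 at 1; solve each RREF row for its pivot's exponent:
  r0: exp(m) + (-2)·1 = 0 ⇒ exp(m) = 2
  r1: exp(ΔT) + (-3)·1 = 0 ⇒ exp(ΔT) = 3
  r2: exp(i) + (2)·1 = 0 ⇒ exp(i) = -2
Π_1 = m^2 · ΔT^3 · i^-2 · X1

["2", "3", "-2", "1"]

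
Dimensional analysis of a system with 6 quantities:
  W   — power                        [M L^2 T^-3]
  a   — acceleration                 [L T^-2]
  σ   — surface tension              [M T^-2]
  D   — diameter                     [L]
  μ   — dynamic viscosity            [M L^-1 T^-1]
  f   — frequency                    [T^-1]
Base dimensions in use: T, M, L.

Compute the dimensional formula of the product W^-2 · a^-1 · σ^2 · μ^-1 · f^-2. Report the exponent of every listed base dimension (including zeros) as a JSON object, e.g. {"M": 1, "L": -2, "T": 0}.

{"T": 7, "M": -1, "L": -4}

Write exponents as rows T,M,L / cols W,a,σ,D,μ,f:
  T: [-3 -2 -2  0 -1 -1]
  M: [ 1  0  1  0  1  0]
  L: [ 2  1  0  1 -1  0]
  [T]: (-2)·-3+(-1)·-2+(2)·-2+(-1)·-1+(-2)·-1 = 7
  [M]: (-2)·1+(-1)·0+(2)·1+(-1)·1+(-2)·0 = -1
  [L]: (-2)·2+(-1)·1+(2)·0+(-1)·-1+(-2)·0 = -4
⇒ T^7 M^-1 L^-4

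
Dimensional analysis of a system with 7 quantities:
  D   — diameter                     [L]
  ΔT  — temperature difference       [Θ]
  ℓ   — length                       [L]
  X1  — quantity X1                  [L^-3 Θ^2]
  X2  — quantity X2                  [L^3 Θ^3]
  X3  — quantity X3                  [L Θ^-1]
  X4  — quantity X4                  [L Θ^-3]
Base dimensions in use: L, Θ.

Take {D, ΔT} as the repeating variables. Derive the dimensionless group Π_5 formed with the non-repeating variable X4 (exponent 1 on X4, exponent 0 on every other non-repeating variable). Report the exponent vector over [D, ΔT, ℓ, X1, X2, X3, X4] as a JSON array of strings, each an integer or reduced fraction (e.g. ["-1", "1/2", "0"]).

Write exponents as rows L,Θ / cols D,ΔT,ℓ,X1,X2,X3,X4:
  L: [ 1  0  1 -3  3  1  1]
  Θ: [ 0  1  0  2  3 -1 -3]
Row reduction gives pivot columns D,ΔT; rank = 2
Pivot set = {D,ΔT}, free = {ℓ,X1,X2,X3,X4}
RREF:
  r0: [   1    0    1   -3    3    1    1]
  r1: [   0    1    0    2    3   -1   -3]
Fix exponent of X4 at 1, ℓ at 0, X1 at 0, X2 at 0, X3 at 0; solve each RREF row for its pivot's exponent:
  r0: exp(D) + (1)·1 = 0 ⇒ exp(D) = -1
  r1: exp(ΔT) + (-3)·1 = 0 ⇒ exp(ΔT) = 3
Π_5 = D^-1 · ΔT^3 · X4

["-1", "3", "0", "0", "0", "0", "1"]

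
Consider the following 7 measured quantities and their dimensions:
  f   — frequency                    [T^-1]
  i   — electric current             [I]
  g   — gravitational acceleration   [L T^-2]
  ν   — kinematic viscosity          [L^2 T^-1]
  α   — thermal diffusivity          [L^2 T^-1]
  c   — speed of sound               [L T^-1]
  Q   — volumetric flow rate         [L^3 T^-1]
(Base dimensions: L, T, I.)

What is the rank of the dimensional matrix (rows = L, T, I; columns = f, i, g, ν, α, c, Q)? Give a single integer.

3

Dimensional matrix (L×T×I by f×i×g×ν×α×c×Q):
  L: [ 0  0  1  2  2  1  3]
  T: [-1  0 -2 -1 -1 -1 -1]
  I: [ 0  1  0  0  0  0  0]
Echelon form has 3 nonzero rows (pivots: f,i,g)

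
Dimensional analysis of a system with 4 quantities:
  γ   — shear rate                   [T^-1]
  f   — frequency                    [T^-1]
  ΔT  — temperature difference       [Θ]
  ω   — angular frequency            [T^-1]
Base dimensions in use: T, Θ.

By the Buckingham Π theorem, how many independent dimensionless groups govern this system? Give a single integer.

2

Dimensional matrix (T×Θ by γ×f×ΔT×ω):
  T: [-1 -1  0 -1]
  Θ: [ 0  0  1  0]
Row reduction gives pivot columns γ,ΔT; rank = 2
n=4, r=2 ⇒ 2 dimensionless groups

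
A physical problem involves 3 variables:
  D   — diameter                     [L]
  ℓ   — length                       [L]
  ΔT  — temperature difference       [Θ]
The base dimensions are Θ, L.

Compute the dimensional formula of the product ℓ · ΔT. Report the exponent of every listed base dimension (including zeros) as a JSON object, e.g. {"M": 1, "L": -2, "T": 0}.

{"Θ": 1, "L": 1}

Write exponents as rows Θ,L / cols D,ℓ,ΔT:
  Θ: [ 0  0  1]
  L: [ 1  1  0]
  [Θ]: (1)·0+(1)·1 = 1
  [L]: (1)·1+(1)·0 = 1
⇒ Θ L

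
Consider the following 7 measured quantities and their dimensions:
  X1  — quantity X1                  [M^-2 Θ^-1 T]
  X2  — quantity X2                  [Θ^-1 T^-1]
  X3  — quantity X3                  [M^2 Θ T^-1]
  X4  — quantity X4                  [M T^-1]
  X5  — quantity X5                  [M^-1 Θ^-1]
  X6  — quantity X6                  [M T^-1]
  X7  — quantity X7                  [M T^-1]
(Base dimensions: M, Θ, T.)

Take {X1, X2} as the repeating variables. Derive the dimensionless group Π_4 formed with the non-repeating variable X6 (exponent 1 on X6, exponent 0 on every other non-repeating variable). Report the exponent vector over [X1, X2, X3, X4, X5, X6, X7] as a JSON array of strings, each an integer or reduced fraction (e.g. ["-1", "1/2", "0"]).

Exponent matrix [M,Θ,T] × [X1,X2,X3,X4,X5,X6,X7]:
  M: [-2  0  2  1 -1  1  1]
  Θ: [-1 -1  1  0 -1  0  0]
  T: [ 1 -1 -1 -1  0 -1 -1]
Echelon form has 2 nonzero rows (pivots: X1,X2)
Repeat: X1,X2; free: X3,X4,X5,X6,X7
RREF:
  r0: [   1    0   -1 -1/2  1/2 -1/2 -1/2]
  r1: [   0    1    0  1/2  1/2  1/2  1/2]
  r2: [   0    0    0    0    0    0    0]
Fix exponent of X6 at 1, X3 at 0, X4 at 0, X5 at 0, X7 at 0; solve each RREF row for its pivot's exponent:
  r0: exp(X1) + (-1/2)·1 = 0 ⇒ exp(X1) = 1/2
  r1: exp(X2) + (1/2)·1 = 0 ⇒ exp(X2) = -1/2
Π_4 = X1^(1/2) · X2^(-1/2) · X6

["1/2", "-1/2", "0", "0", "0", "1", "0"]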